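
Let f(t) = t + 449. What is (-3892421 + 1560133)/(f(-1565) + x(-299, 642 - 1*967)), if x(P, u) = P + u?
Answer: 583072/435 ≈ 1340.4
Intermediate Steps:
f(t) = 449 + t
(-3892421 + 1560133)/(f(-1565) + x(-299, 642 - 1*967)) = (-3892421 + 1560133)/((449 - 1565) + (-299 + (642 - 1*967))) = -2332288/(-1116 + (-299 + (642 - 967))) = -2332288/(-1116 + (-299 - 325)) = -2332288/(-1116 - 624) = -2332288/(-1740) = -2332288*(-1/1740) = 583072/435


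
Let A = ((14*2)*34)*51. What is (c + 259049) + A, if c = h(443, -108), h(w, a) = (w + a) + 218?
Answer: 308154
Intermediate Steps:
h(w, a) = 218 + a + w (h(w, a) = (a + w) + 218 = 218 + a + w)
c = 553 (c = 218 - 108 + 443 = 553)
A = 48552 (A = (28*34)*51 = 952*51 = 48552)
(c + 259049) + A = (553 + 259049) + 48552 = 259602 + 48552 = 308154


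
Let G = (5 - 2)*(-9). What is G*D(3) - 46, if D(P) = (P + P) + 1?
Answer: -235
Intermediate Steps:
G = -27 (G = 3*(-9) = -27)
D(P) = 1 + 2*P (D(P) = 2*P + 1 = 1 + 2*P)
G*D(3) - 46 = -27*(1 + 2*3) - 46 = -27*(1 + 6) - 46 = -27*7 - 46 = -189 - 46 = -235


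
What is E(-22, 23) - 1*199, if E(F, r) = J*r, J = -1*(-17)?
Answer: 192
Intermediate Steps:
J = 17
E(F, r) = 17*r
E(-22, 23) - 1*199 = 17*23 - 1*199 = 391 - 199 = 192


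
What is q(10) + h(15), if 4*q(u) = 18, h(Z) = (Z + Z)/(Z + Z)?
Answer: 11/2 ≈ 5.5000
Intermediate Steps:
h(Z) = 1 (h(Z) = (2*Z)/((2*Z)) = (2*Z)*(1/(2*Z)) = 1)
q(u) = 9/2 (q(u) = (¼)*18 = 9/2)
q(10) + h(15) = 9/2 + 1 = 11/2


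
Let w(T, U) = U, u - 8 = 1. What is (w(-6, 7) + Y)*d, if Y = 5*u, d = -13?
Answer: -676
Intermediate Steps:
u = 9 (u = 8 + 1 = 9)
Y = 45 (Y = 5*9 = 45)
(w(-6, 7) + Y)*d = (7 + 45)*(-13) = 52*(-13) = -676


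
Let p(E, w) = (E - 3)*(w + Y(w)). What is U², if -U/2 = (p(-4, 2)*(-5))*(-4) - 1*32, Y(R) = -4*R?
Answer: 2611456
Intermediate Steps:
p(E, w) = -3*w*(-3 + E) (p(E, w) = (E - 3)*(w - 4*w) = (-3 + E)*(-3*w) = -3*w*(-3 + E))
U = -1616 (U = -2*(((3*2*(3 - 1*(-4)))*(-5))*(-4) - 1*32) = -2*(((3*2*(3 + 4))*(-5))*(-4) - 32) = -2*(((3*2*7)*(-5))*(-4) - 32) = -2*((42*(-5))*(-4) - 32) = -2*(-210*(-4) - 32) = -2*(840 - 32) = -2*808 = -1616)
U² = (-1616)² = 2611456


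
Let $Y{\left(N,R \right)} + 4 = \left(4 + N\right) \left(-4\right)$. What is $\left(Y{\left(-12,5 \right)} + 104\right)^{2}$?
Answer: $17424$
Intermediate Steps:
$Y{\left(N,R \right)} = -20 - 4 N$ ($Y{\left(N,R \right)} = -4 + \left(4 + N\right) \left(-4\right) = -4 - \left(16 + 4 N\right) = -20 - 4 N$)
$\left(Y{\left(-12,5 \right)} + 104\right)^{2} = \left(\left(-20 - -48\right) + 104\right)^{2} = \left(\left(-20 + 48\right) + 104\right)^{2} = \left(28 + 104\right)^{2} = 132^{2} = 17424$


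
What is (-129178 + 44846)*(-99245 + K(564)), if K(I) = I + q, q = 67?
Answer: 8316315848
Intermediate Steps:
K(I) = 67 + I (K(I) = I + 67 = 67 + I)
(-129178 + 44846)*(-99245 + K(564)) = (-129178 + 44846)*(-99245 + (67 + 564)) = -84332*(-99245 + 631) = -84332*(-98614) = 8316315848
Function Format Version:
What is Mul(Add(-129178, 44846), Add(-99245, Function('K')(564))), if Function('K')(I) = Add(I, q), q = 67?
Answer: 8316315848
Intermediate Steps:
Function('K')(I) = Add(67, I) (Function('K')(I) = Add(I, 67) = Add(67, I))
Mul(Add(-129178, 44846), Add(-99245, Function('K')(564))) = Mul(Add(-129178, 44846), Add(-99245, Add(67, 564))) = Mul(-84332, Add(-99245, 631)) = Mul(-84332, -98614) = 8316315848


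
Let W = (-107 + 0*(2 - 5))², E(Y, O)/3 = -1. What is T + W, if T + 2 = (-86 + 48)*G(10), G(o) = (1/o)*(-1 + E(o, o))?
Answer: 57311/5 ≈ 11462.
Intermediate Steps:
E(Y, O) = -3 (E(Y, O) = 3*(-1) = -3)
G(o) = -4/o (G(o) = (1/o)*(-1 - 3) = -4/o)
W = 11449 (W = (-107 + 0*(-3))² = (-107 + 0)² = (-107)² = 11449)
T = 66/5 (T = -2 + (-86 + 48)*(-4/10) = -2 - (-152)/10 = -2 - 38*(-⅖) = -2 + 76/5 = 66/5 ≈ 13.200)
T + W = 66/5 + 11449 = 57311/5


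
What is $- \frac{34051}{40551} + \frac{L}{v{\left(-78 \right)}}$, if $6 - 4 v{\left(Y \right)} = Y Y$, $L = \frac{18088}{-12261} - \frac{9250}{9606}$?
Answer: $- \frac{675811928686901}{806358629825343} \approx -0.8381$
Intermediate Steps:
$L = - \frac{47861263}{19629861}$ ($L = 18088 \left(- \frac{1}{12261}\right) - \frac{4625}{4803} = - \frac{18088}{12261} - \frac{4625}{4803} = - \frac{47861263}{19629861} \approx -2.4382$)
$v{\left(Y \right)} = \frac{3}{2} - \frac{Y^{2}}{4}$ ($v{\left(Y \right)} = \frac{3}{2} - \frac{Y Y}{4} = \frac{3}{2} - \frac{Y^{2}}{4}$)
$- \frac{34051}{40551} + \frac{L}{v{\left(-78 \right)}} = - \frac{34051}{40551} - \frac{47861263}{19629861 \left(\frac{3}{2} - \frac{\left(-78\right)^{2}}{4}\right)} = \left(-34051\right) \frac{1}{40551} - \frac{47861263}{19629861 \left(\frac{3}{2} - 1521\right)} = - \frac{34051}{40551} - \frac{47861263}{19629861 \left(\frac{3}{2} - 1521\right)} = - \frac{34051}{40551} - \frac{47861263}{19629861 \left(- \frac{3039}{2}\right)} = - \frac{34051}{40551} - - \frac{95722526}{59655147579} = - \frac{34051}{40551} + \frac{95722526}{59655147579} = - \frac{675811928686901}{806358629825343}$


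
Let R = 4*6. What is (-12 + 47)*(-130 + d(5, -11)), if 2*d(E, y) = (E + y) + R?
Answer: -4235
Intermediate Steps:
R = 24
d(E, y) = 12 + E/2 + y/2 (d(E, y) = ((E + y) + 24)/2 = (24 + E + y)/2 = 12 + E/2 + y/2)
(-12 + 47)*(-130 + d(5, -11)) = (-12 + 47)*(-130 + (12 + (1/2)*5 + (1/2)*(-11))) = 35*(-130 + (12 + 5/2 - 11/2)) = 35*(-130 + 9) = 35*(-121) = -4235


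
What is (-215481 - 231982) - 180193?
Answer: -627656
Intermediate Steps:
(-215481 - 231982) - 180193 = -447463 - 180193 = -627656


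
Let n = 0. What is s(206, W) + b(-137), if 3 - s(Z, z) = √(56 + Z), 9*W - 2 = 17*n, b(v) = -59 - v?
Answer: 81 - √262 ≈ 64.814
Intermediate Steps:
W = 2/9 (W = 2/9 + (17*0)/9 = 2/9 + (⅑)*0 = 2/9 + 0 = 2/9 ≈ 0.22222)
s(Z, z) = 3 - √(56 + Z)
s(206, W) + b(-137) = (3 - √(56 + 206)) + (-59 - 1*(-137)) = (3 - √262) + (-59 + 137) = (3 - √262) + 78 = 81 - √262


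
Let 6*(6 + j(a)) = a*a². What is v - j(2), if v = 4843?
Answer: 14543/3 ≈ 4847.7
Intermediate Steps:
j(a) = -6 + a³/6 (j(a) = -6 + (a*a²)/6 = -6 + a³/6)
v - j(2) = 4843 - (-6 + (⅙)*2³) = 4843 - (-6 + (⅙)*8) = 4843 - (-6 + 4/3) = 4843 - 1*(-14/3) = 4843 + 14/3 = 14543/3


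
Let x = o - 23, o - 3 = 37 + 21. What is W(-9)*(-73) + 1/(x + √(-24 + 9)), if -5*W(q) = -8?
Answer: (-584*√15 + 22187*I)/(5*(√15 - 38*I)) ≈ -116.77 - 0.0026545*I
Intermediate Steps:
o = 61 (o = 3 + (37 + 21) = 3 + 58 = 61)
W(q) = 8/5 (W(q) = -⅕*(-8) = 8/5)
x = 38 (x = 61 - 23 = 38)
W(-9)*(-73) + 1/(x + √(-24 + 9)) = (8/5)*(-73) + 1/(38 + √(-24 + 9)) = -584/5 + 1/(38 + √(-15)) = -584/5 + 1/(38 + I*√15)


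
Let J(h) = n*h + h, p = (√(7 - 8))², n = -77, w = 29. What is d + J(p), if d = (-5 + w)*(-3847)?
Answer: -92252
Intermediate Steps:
p = -1 (p = (√(-1))² = I² = -1)
J(h) = -76*h (J(h) = -77*h + h = -76*h)
d = -92328 (d = (-5 + 29)*(-3847) = 24*(-3847) = -92328)
d + J(p) = -92328 - 76*(-1) = -92328 + 76 = -92252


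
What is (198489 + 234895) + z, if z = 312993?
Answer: 746377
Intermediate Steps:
(198489 + 234895) + z = (198489 + 234895) + 312993 = 433384 + 312993 = 746377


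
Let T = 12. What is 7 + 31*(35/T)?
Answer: 1169/12 ≈ 97.417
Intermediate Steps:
7 + 31*(35/T) = 7 + 31*(35/12) = 7 + 1085/12 = 1169/12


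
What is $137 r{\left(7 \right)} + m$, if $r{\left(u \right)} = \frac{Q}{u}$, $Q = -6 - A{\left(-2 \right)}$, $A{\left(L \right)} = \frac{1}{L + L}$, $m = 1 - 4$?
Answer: $- \frac{3235}{28} \approx -115.54$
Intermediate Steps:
$m = -3$ ($m = 1 - 4 = -3$)
$A{\left(L \right)} = \frac{1}{2 L}$
$Q = - \frac{23}{4}$ ($Q = -6 - \frac{1}{2 \left(-2\right)} = -6 - \frac{1}{2} \left(- \frac{1}{2}\right) = -6 - - \frac{1}{4} = -6 + \frac{1}{4} = - \frac{23}{4} \approx -5.75$)
$r{\left(u \right)} = - \frac{23}{4 u}$
$137 r{\left(7 \right)} + m = 137 \left(- \frac{23}{4 \cdot 7}\right) - 3 = 137 \left(\left(- \frac{23}{4}\right) \frac{1}{7}\right) - 3 = 137 \left(- \frac{23}{28}\right) - 3 = - \frac{3151}{28} - 3 = - \frac{3235}{28}$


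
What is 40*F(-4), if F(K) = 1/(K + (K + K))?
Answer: -10/3 ≈ -3.3333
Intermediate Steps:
F(K) = 1/(3*K) (F(K) = 1/(K + 2*K) = 1/(3*K))
40*F(-4) = 40*((⅓)/(-4)) = 40*((⅓)*(-¼)) = 40*(-1/12) = -10/3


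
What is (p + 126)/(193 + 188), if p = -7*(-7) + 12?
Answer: 187/381 ≈ 0.49081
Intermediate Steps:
p = 61 (p = 49 + 12 = 61)
(p + 126)/(193 + 188) = (61 + 126)/(193 + 188) = 187/381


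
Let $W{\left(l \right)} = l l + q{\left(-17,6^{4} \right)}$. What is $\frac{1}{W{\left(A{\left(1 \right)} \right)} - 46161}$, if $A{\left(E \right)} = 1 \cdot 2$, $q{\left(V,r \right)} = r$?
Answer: $- \frac{1}{44861} \approx -2.2291 \cdot 10^{-5}$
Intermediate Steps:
$A{\left(E \right)} = 2$
$W{\left(l \right)} = 1296 + l^{2}$ ($W{\left(l \right)} = l l + 6^{4} = l^{2} + 1296 = 1296 + l^{2}$)
$\frac{1}{W{\left(A{\left(1 \right)} \right)} - 46161} = \frac{1}{\left(1296 + 2^{2}\right) - 46161} = \frac{1}{\left(1296 + 4\right) - 46161} = \frac{1}{1300 - 46161} = \frac{1}{-44861} = - \frac{1}{44861}$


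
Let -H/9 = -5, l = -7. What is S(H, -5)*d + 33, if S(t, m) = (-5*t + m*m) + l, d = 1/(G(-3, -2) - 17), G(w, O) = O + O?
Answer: 300/7 ≈ 42.857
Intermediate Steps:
H = 45 (H = -9*(-5) = 45)
G(w, O) = 2*O
d = -1/21 (d = 1/(2*(-2) - 17) = 1/(-4 - 17) = 1/(-21) = -1/21 ≈ -0.047619)
S(t, m) = -7 + m² - 5*t (S(t, m) = (-5*t + m*m) - 7 = (-5*t + m²) - 7 = (m² - 5*t) - 7 = -7 + m² - 5*t)
S(H, -5)*d + 33 = (-7 + (-5)² - 5*45)*(-1/21) + 33 = (-7 + 25 - 225)*(-1/21) + 33 = -207*(-1/21) + 33 = 69/7 + 33 = 300/7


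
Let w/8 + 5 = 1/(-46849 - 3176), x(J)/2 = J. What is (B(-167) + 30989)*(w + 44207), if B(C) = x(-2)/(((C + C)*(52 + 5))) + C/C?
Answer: 651775307162614604/476187975 ≈ 1.3687e+9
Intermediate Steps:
x(J) = 2*J
B(C) = 1 - 2/(57*C) (B(C) = (2*(-2))/(((C + C)*(52 + 5))) + C/C = -4*1/(114*C) + 1 = -2/(57*C) + 1 = 1 - 2/(57*C))
w = -2001008/50025 (w = -40 + 8/(-46849 - 3176) = -40 + 8/(-50025) = -40 + 8*(-1/50025) = -40 - 8/50025 = -2001008/50025 ≈ -40.000)
(B(-167) + 30989)*(w + 44207) = ((-2/57 - 167)/(-167) + 30989)*(-2001008/50025 + 44207) = (-1/167*(-9521/57) + 30989)*(2209454167/50025) = (9521/9519 + 30989)*(2209454167/50025) = (294993812/9519)*(2209454167/50025) = 651775307162614604/476187975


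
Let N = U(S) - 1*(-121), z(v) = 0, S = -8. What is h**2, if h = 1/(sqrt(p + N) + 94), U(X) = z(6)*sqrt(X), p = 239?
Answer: 2299/17960644 - 141*sqrt(10)/8980322 ≈ 7.8351e-5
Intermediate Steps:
U(X) = 0 (U(X) = 0*sqrt(X) = 0)
N = 121 (N = 0 - 1*(-121) = 0 + 121 = 121)
h = 1/(94 + 6*sqrt(10)) (h = 1/(sqrt(239 + 121) + 94) = 1/(sqrt(360) + 94) = 1/(6*sqrt(10) + 94) = 1/(94 + 6*sqrt(10)) ≈ 0.0088516)
h**2 = (47/4238 - 3*sqrt(10)/4238)**2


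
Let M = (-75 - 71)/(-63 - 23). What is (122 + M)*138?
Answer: 734022/43 ≈ 17070.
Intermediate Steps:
M = 73/43 (M = -146/(-86) = -146*(-1/86) = 73/43 ≈ 1.6977)
(122 + M)*138 = (122 + 73/43)*138 = (5319/43)*138 = 734022/43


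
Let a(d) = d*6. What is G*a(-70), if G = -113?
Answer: 47460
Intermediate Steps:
a(d) = 6*d
G*a(-70) = -678*(-70) = -113*(-420) = 47460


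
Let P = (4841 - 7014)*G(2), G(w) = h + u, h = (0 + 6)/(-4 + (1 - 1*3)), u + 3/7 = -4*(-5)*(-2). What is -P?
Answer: -630170/7 ≈ -90024.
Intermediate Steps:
u = -283/7 (u = -3/7 - 4*(-5)*(-2) = -3/7 + 20*(-2) = -3/7 - 40 = -283/7 ≈ -40.429)
h = -1 (h = 6/(-4 + (1 - 3)) = 6/(-4 - 2) = 6/(-6) = 6*(-1/6) = -1)
G(w) = -290/7 (G(w) = -1 - 283/7 = -290/7)
P = 630170/7 (P = (4841 - 7014)*(-290/7) = -2173*(-290/7) = 630170/7 ≈ 90024.)
-P = -1*630170/7 = -630170/7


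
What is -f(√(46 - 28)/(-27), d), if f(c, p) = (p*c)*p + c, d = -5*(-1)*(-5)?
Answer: 626*√2/9 ≈ 98.366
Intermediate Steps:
d = -25 (d = 5*(-5) = -25)
f(c, p) = c + c*p² (f(c, p) = (c*p)*p + c = c*p² + c = c + c*p²)
-f(√(46 - 28)/(-27), d) = -√(46 - 28)/(-27)*(1 + (-25)²) = -√18*(-1/27)*(1 + 625) = -(3*√2)*(-1/27)*626 = -(-√2/9)*626 = -(-626)*√2/9 = 626*√2/9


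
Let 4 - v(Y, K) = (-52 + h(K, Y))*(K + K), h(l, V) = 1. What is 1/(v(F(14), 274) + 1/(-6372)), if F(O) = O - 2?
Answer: 6372/178110143 ≈ 3.5776e-5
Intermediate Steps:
F(O) = -2 + O
v(Y, K) = 4 + 102*K (v(Y, K) = 4 - (-52 + 1)*(K + K) = 4 - (-51)*2*K = 4 - (-102)*K = 4 + 102*K)
1/(v(F(14), 274) + 1/(-6372)) = 1/((4 + 102*274) + 1/(-6372)) = 1/((4 + 27948) - 1/6372) = 1/(27952 - 1/6372) = 1/(178110143/6372) = 6372/178110143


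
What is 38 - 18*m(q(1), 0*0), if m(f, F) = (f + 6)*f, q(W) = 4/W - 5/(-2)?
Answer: -2849/2 ≈ -1424.5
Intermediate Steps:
q(W) = 5/2 + 4/W (q(W) = 4/W - 5*(-1/2) = 4/W + 5/2 = 5/2 + 4/W)
m(f, F) = f*(6 + f) (m(f, F) = (6 + f)*f = f*(6 + f))
38 - 18*m(q(1), 0*0) = 38 - 18*(5/2 + 4/1)*(6 + (5/2 + 4/1)) = 38 - 18*(5/2 + 4*1)*(6 + (5/2 + 4*1)) = 38 - 18*(5/2 + 4)*(6 + (5/2 + 4)) = 38 - 117*(6 + 13/2) = 38 - 117*25/2 = 38 - 18*325/4 = 38 - 2925/2 = -2849/2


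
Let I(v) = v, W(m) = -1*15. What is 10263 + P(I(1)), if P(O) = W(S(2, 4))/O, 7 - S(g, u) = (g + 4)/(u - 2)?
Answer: 10248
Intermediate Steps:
S(g, u) = 7 - (4 + g)/(-2 + u) (S(g, u) = 7 - (g + 4)/(u - 2) = 7 - (4 + g)/(-2 + u))
W(m) = -15
P(O) = -15/O
10263 + P(I(1)) = 10263 - 15/1 = 10263 - 15*1 = 10263 - 15 = 10248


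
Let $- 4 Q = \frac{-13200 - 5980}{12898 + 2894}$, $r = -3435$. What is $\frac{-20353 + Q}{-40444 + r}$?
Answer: $\frac{4174153}{8999184} \approx 0.46384$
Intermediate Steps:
$Q = \frac{685}{2256}$ ($Q = - \frac{\left(-13200 - 5980\right) \frac{1}{12898 + 2894}}{4} = - \frac{\left(-19180\right) \frac{1}{15792}}{4} = \left(- \frac{1}{4}\right) \left(- \frac{685}{564}\right) = \frac{685}{2256} \approx 0.30363$)
$\frac{-20353 + Q}{-40444 + r} = \frac{-20353 + \frac{685}{2256}}{-40444 - 3435} = - \frac{45915683}{2256 \left(-43879\right)} = \left(- \frac{45915683}{2256}\right) \left(- \frac{1}{43879}\right) = \frac{4174153}{8999184}$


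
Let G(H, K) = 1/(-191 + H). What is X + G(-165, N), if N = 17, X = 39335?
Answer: 14003259/356 ≈ 39335.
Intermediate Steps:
X + G(-165, N) = 39335 + 1/(-191 - 165) = 39335 + 1/(-356) = 39335 - 1/356 = 14003259/356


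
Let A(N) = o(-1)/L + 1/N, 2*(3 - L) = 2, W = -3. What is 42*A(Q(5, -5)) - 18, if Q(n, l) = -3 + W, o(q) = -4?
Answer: -109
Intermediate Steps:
L = 2 (L = 3 - 1/2*2 = 3 - 1 = 2)
Q(n, l) = -6 (Q(n, l) = -3 - 3 = -6)
A(N) = -2 + 1/N (A(N) = -4/2 + 1/N = -4*1/2 + 1/N = -2 + 1/N)
42*A(Q(5, -5)) - 18 = 42*(-2 + 1/(-6)) - 18 = 42*(-2 - 1/6) - 18 = 42*(-13/6) - 18 = -91 - 18 = -109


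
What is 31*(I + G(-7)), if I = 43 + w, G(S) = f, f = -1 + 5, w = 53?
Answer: 3100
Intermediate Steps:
f = 4
G(S) = 4
I = 96 (I = 43 + 53 = 96)
31*(I + G(-7)) = 31*(96 + 4) = 31*100 = 3100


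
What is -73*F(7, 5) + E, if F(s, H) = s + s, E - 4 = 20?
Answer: -998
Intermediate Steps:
E = 24 (E = 4 + 20 = 24)
F(s, H) = 2*s
-73*F(7, 5) + E = -146*7 + 24 = -73*14 + 24 = -1022 + 24 = -998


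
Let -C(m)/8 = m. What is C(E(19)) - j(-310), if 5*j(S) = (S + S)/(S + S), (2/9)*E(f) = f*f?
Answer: -64981/5 ≈ -12996.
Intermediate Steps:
E(f) = 9*f²/2 (E(f) = 9*(f*f)/2 = 9*f²/2)
C(m) = -8*m
j(S) = ⅕ (j(S) = ((S + S)/(S + S))/5 = ((2*S)/((2*S)))/5 = ((2*S)*(1/(2*S)))/5 = (⅕)*1 = ⅕)
C(E(19)) - j(-310) = -36*19² - 1*⅕ = -36*361 - ⅕ = -8*3249/2 - ⅕ = -12996 - ⅕ = -64981/5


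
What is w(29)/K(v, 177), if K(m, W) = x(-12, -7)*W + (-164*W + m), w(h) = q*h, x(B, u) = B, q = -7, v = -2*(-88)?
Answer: 203/30976 ≈ 0.0065535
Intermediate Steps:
v = 176
w(h) = -7*h
K(m, W) = m - 176*W (K(m, W) = -12*W + (-164*W + m) = -12*W + (m - 164*W) = m - 176*W)
w(29)/K(v, 177) = (-7*29)/(176 - 176*177) = -203/(176 - 31152) = -203/(-30976) = -203*(-1/30976) = 203/30976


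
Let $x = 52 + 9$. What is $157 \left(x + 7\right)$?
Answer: $10676$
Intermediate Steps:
$x = 61$
$157 \left(x + 7\right) = 157 \left(61 + 7\right) = 157 \cdot 68 = 10676$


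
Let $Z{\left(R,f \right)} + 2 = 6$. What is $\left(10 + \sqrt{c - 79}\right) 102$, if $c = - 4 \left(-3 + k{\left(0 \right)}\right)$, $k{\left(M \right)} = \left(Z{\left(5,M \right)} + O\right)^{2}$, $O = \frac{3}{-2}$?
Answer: $1020 + 204 i \sqrt{23} \approx 1020.0 + 978.35 i$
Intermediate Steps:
$Z{\left(R,f \right)} = 4$ ($Z{\left(R,f \right)} = -2 + 6 = 4$)
$O = - \frac{3}{2}$ ($O = 3 \left(- \frac{1}{2}\right) = - \frac{3}{2} \approx -1.5$)
$k{\left(M \right)} = \frac{25}{4}$ ($k{\left(M \right)} = \left(4 - \frac{3}{2}\right)^{2} = \left(\frac{5}{2}\right)^{2} = \frac{25}{4}$)
$c = -13$ ($c = - 4 \left(-3 + \frac{25}{4}\right) = \left(-4\right) \frac{13}{4} = -13$)
$\left(10 + \sqrt{c - 79}\right) 102 = \left(10 + \sqrt{-13 - 79}\right) 102 = \left(10 + \sqrt{-92}\right) 102 = \left(10 + 2 i \sqrt{23}\right) 102 = 1020 + 204 i \sqrt{23}$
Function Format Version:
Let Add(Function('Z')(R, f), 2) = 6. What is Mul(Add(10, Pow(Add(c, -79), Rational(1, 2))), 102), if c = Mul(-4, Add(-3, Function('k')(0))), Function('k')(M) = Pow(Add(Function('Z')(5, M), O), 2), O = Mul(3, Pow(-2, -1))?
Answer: Add(1020, Mul(204, I, Pow(23, Rational(1, 2)))) ≈ Add(1020.0, Mul(978.35, I))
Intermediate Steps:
Function('Z')(R, f) = 4 (Function('Z')(R, f) = Add(-2, 6) = 4)
O = Rational(-3, 2) (O = Mul(3, Rational(-1, 2)) = Rational(-3, 2) ≈ -1.5000)
Function('k')(M) = Rational(25, 4) (Function('k')(M) = Pow(Add(4, Rational(-3, 2)), 2) = Pow(Rational(5, 2), 2) = Rational(25, 4))
c = -13 (c = Mul(-4, Add(-3, Rational(25, 4))) = Mul(-4, Rational(13, 4)) = -13)
Mul(Add(10, Pow(Add(c, -79), Rational(1, 2))), 102) = Mul(Add(10, Pow(Add(-13, -79), Rational(1, 2))), 102) = Mul(Add(10, Pow(-92, Rational(1, 2))), 102) = Mul(Add(10, Mul(2, I, Pow(23, Rational(1, 2)))), 102) = Add(1020, Mul(204, I, Pow(23, Rational(1, 2))))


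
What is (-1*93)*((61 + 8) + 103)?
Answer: -15996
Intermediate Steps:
(-1*93)*((61 + 8) + 103) = -93*(69 + 103) = -93*172 = -15996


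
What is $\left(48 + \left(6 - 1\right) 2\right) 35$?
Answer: $2030$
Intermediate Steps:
$\left(48 + \left(6 - 1\right) 2\right) 35 = \left(48 + 5 \cdot 2\right) 35 = \left(48 + 10\right) 35 = 58 \cdot 35 = 2030$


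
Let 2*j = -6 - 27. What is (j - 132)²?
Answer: 88209/4 ≈ 22052.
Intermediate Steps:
j = -33/2 (j = (-6 - 27)/2 = (½)*(-33) = -33/2 ≈ -16.500)
(j - 132)² = (-33/2 - 132)² = (-297/2)² = 88209/4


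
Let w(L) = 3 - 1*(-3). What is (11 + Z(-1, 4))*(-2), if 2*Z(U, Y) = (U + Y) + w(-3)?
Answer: -31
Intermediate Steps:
w(L) = 6 (w(L) = 3 + 3 = 6)
Z(U, Y) = 3 + U/2 + Y/2 (Z(U, Y) = ((U + Y) + 6)/2 = (6 + U + Y)/2 = 3 + U/2 + Y/2)
(11 + Z(-1, 4))*(-2) = (11 + (3 + (½)*(-1) + (½)*4))*(-2) = (11 + (3 - ½ + 2))*(-2) = (11 + 9/2)*(-2) = (31/2)*(-2) = -31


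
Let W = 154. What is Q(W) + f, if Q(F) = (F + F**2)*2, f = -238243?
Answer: -190503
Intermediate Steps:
Q(F) = 2*F + 2*F**2
Q(W) + f = 2*154*(1 + 154) - 238243 = 2*154*155 - 238243 = 47740 - 238243 = -190503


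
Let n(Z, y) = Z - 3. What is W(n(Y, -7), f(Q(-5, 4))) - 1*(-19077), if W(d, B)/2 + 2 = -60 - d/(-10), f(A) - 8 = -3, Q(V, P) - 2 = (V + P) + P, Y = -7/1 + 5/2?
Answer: 37903/2 ≈ 18952.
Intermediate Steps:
Y = -9/2 (Y = -7*1 + 5*(1/2) = -7 + 5/2 = -9/2 ≈ -4.5000)
Q(V, P) = 2 + V + 2*P (Q(V, P) = 2 + ((V + P) + P) = 2 + ((P + V) + P) = 2 + (V + 2*P) = 2 + V + 2*P)
n(Z, y) = -3 + Z
f(A) = 5 (f(A) = 8 - 3 = 5)
W(d, B) = -124 + d/5 (W(d, B) = -4 + 2*(-60 - d/(-10)) = -4 + 2*(-60 - d*(-1)/10) = -4 + 2*(-60 - (-1)*d/10) = -4 + 2*(-60 + d/10) = -4 + (-120 + d/5) = -124 + d/5)
W(n(Y, -7), f(Q(-5, 4))) - 1*(-19077) = (-124 + (-3 - 9/2)/5) - 1*(-19077) = (-124 + (1/5)*(-15/2)) + 19077 = (-124 - 3/2) + 19077 = -251/2 + 19077 = 37903/2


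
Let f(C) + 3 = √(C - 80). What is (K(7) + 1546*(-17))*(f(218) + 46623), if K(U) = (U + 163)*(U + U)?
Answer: -1114311240 - 23902*√138 ≈ -1.1146e+9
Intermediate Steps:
K(U) = 2*U*(163 + U) (K(U) = (163 + U)*(2*U) = 2*U*(163 + U))
f(C) = -3 + √(-80 + C) (f(C) = -3 + √(C - 80) = -3 + √(-80 + C))
(K(7) + 1546*(-17))*(f(218) + 46623) = (2*7*(163 + 7) + 1546*(-17))*((-3 + √(-80 + 218)) + 46623) = (2*7*170 - 26282)*((-3 + √138) + 46623) = (2380 - 26282)*(46620 + √138) = -23902*(46620 + √138) = -1114311240 - 23902*√138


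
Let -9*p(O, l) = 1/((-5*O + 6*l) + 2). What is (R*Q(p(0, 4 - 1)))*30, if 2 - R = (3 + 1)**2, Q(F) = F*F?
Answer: -7/540 ≈ -0.012963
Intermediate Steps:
p(O, l) = -1/(9*(2 - 5*O + 6*l)) (p(O, l) = -1/(9*((-5*O + 6*l) + 2)) = -1/(9*(2 - 5*O + 6*l)))
Q(F) = F**2
R = -14 (R = 2 - (3 + 1)**2 = 2 - 1*4**2 = 2 - 1*16 = 2 - 16 = -14)
(R*Q(p(0, 4 - 1)))*30 = -14/(18 - 45*0 + 54*(4 - 1))**2*30 = -14/(18 + 0 + 54*3)**2*30 = -14/(18 + 0 + 162)**2*30 = -14*(-1/180)**2*30 = -14*1/32400*30 = -7/16200*30 = -7/540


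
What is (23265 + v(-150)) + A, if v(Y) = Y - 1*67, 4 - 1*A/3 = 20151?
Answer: -37393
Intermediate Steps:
A = -60441 (A = 12 - 3*20151 = 12 - 60453 = -60441)
v(Y) = -67 + Y (v(Y) = Y - 67 = -67 + Y)
(23265 + v(-150)) + A = (23265 + (-67 - 150)) - 60441 = (23265 - 217) - 60441 = 23048 - 60441 = -37393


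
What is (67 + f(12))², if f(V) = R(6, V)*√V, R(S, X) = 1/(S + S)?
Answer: (402 + √3)²/36 ≈ 4527.8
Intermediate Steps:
R(S, X) = 1/(2*S)
f(V) = √V/12 (f(V) = ((½)/6)*√V = ((½)*(⅙))*√V = √V/12)
(67 + f(12))² = (67 + √12/12)² = (67 + (2*√3)/12)² = (67 + √3/6)²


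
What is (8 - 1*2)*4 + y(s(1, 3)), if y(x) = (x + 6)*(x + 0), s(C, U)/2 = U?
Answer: 96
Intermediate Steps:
s(C, U) = 2*U
y(x) = x*(6 + x) (y(x) = (6 + x)*x = x*(6 + x))
(8 - 1*2)*4 + y(s(1, 3)) = (8 - 1*2)*4 + (2*3)*(6 + 2*3) = (8 - 2)*4 + 6*(6 + 6) = 6*4 + 6*12 = 24 + 72 = 96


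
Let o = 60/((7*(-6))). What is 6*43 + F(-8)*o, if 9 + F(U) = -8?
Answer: 1976/7 ≈ 282.29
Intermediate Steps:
F(U) = -17 (F(U) = -9 - 8 = -17)
o = -10/7 (o = 60/(-42) = 60*(-1/42) = -10/7 ≈ -1.4286)
6*43 + F(-8)*o = 6*43 - 17*(-10/7) = 258 + 170/7 = 1976/7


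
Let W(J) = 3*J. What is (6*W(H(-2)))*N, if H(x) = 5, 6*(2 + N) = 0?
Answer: -180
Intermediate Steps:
N = -2 (N = -2 + (⅙)*0 = -2 + 0 = -2)
(6*W(H(-2)))*N = (6*(3*5))*(-2) = (6*15)*(-2) = 90*(-2) = -180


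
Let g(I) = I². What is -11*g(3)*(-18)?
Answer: 1782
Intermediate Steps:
-11*g(3)*(-18) = -11*3²*(-18) = -11*9*(-18) = -99*(-18) = 1782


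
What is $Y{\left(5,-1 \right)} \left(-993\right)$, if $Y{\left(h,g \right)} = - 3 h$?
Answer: $14895$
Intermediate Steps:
$Y{\left(5,-1 \right)} \left(-993\right) = \left(-3\right) 5 \left(-993\right) = \left(-15\right) \left(-993\right) = 14895$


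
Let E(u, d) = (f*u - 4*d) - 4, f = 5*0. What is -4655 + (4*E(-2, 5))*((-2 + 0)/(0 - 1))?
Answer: -4847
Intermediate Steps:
f = 0
E(u, d) = -4 - 4*d (E(u, d) = (0*u - 4*d) - 4 = (0 - 4*d) - 4 = -4*d - 4 = -4 - 4*d)
-4655 + (4*E(-2, 5))*((-2 + 0)/(0 - 1)) = -4655 + (4*(-4 - 4*5))*((-2 + 0)/(0 - 1)) = -4655 + (4*(-4 - 20))*(-2/(-1)) = -4655 + (4*(-24))*(-2*(-1)) = -4655 - 96*2 = -4655 - 192 = -4847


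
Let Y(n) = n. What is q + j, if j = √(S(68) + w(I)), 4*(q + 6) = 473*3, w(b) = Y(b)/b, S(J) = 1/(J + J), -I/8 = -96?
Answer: 1395/4 + √4658/68 ≈ 349.75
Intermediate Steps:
I = 768 (I = -8*(-96) = 768)
S(J) = 1/(2*J)
w(b) = 1 (w(b) = b/b = 1)
q = 1395/4 (q = -6 + (473*3)/4 = -6 + (¼)*1419 = -6 + 1419/4 = 1395/4 ≈ 348.75)
j = √4658/68 (j = √((½)/68 + 1) = √((½)*(1/68) + 1) = √(1/136 + 1) = √(137/136) = √4658/68 ≈ 1.0037)
q + j = 1395/4 + √4658/68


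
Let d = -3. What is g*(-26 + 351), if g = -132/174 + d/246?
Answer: -595725/2378 ≈ -250.52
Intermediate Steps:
g = -1833/2378 (g = -132/174 - 3/246 = -132*1/174 - 3*1/246 = -22/29 - 1/82 = -1833/2378 ≈ -0.77082)
g*(-26 + 351) = -1833*(-26 + 351)/2378 = -1833/2378*325 = -595725/2378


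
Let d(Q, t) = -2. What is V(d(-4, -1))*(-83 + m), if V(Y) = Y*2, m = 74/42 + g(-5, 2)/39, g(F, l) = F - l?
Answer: 29636/91 ≈ 325.67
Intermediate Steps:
m = 144/91 (m = 74/42 + (-5 - 1*2)/39 = 74*(1/42) + (-5 - 2)*(1/39) = 37/21 - 7*1/39 = 37/21 - 7/39 = 144/91 ≈ 1.5824)
V(Y) = 2*Y
V(d(-4, -1))*(-83 + m) = (2*(-2))*(-83 + 144/91) = -4*(-7409/91) = 29636/91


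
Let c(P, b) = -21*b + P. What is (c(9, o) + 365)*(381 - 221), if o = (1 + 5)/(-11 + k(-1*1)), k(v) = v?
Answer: 61520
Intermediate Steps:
o = -½ (o = (1 + 5)/(-11 - 1*1) = 6/(-11 - 1) = 6/(-12) = 6*(-1/12) = -½ ≈ -0.50000)
c(P, b) = P - 21*b
(c(9, o) + 365)*(381 - 221) = ((9 - 21*(-½)) + 365)*(381 - 221) = ((9 + 21/2) + 365)*160 = (39/2 + 365)*160 = (769/2)*160 = 61520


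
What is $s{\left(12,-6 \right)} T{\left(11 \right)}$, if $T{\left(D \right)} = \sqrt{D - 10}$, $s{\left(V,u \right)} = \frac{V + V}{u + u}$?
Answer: $-2$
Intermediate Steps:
$s{\left(V,u \right)} = \frac{V}{u}$ ($s{\left(V,u \right)} = \frac{2 V}{2 u} = 2 V \frac{1}{2 u} = \frac{V}{u}$)
$T{\left(D \right)} = \sqrt{-10 + D}$
$s{\left(12,-6 \right)} T{\left(11 \right)} = \frac{12}{-6} \sqrt{-10 + 11} = 12 \left(- \frac{1}{6}\right) \sqrt{1} = \left(-2\right) 1 = -2$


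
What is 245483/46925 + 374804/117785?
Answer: 9300378571/1105412225 ≈ 8.4135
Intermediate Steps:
245483/46925 + 374804/117785 = 9300378571/1105412225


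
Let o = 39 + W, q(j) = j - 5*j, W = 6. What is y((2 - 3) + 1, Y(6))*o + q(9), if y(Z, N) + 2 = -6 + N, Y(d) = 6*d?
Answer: 1224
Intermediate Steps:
q(j) = -4*j
y(Z, N) = -8 + N (y(Z, N) = -2 + (-6 + N) = -8 + N)
o = 45 (o = 39 + 6 = 45)
y((2 - 3) + 1, Y(6))*o + q(9) = (-8 + 6*6)*45 - 4*9 = (-8 + 36)*45 - 36 = 28*45 - 36 = 1260 - 36 = 1224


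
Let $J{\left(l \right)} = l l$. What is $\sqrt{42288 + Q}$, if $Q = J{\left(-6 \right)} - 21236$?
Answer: $4 \sqrt{1318} \approx 145.22$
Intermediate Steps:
$J{\left(l \right)} = l^{2}$
$Q = -21200$ ($Q = \left(-6\right)^{2} - 21236 = 36 - 21236 = -21200$)
$\sqrt{42288 + Q} = \sqrt{42288 - 21200} = \sqrt{21088} = 4 \sqrt{1318}$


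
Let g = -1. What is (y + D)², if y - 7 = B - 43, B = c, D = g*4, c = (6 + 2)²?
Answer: 576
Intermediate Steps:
c = 64 (c = 8² = 64)
D = -4 (D = -1*4 = -4)
B = 64
y = 28 (y = 7 + (64 - 43) = 7 + 21 = 28)
(y + D)² = (28 - 4)² = 24² = 576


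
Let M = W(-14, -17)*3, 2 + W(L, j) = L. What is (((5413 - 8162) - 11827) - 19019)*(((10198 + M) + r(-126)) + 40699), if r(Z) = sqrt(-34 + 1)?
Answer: -1708272155 - 33595*I*sqrt(33) ≈ -1.7083e+9 - 1.9299e+5*I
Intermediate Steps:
W(L, j) = -2 + L
r(Z) = I*sqrt(33) (r(Z) = sqrt(-33) = I*sqrt(33))
M = -48 (M = (-2 - 14)*3 = -16*3 = -48)
(((5413 - 8162) - 11827) - 19019)*(((10198 + M) + r(-126)) + 40699) = (((5413 - 8162) - 11827) - 19019)*(((10198 - 48) + I*sqrt(33)) + 40699) = ((-2749 - 11827) - 19019)*((10150 + I*sqrt(33)) + 40699) = (-14576 - 19019)*(50849 + I*sqrt(33)) = -33595*(50849 + I*sqrt(33)) = -1708272155 - 33595*I*sqrt(33)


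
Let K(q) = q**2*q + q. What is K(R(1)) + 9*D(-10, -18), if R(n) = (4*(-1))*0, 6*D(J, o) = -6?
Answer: -9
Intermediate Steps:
D(J, o) = -1 (D(J, o) = (1/6)*(-6) = -1)
R(n) = 0 (R(n) = -4*0 = 0)
K(q) = q + q**3 (K(q) = q**3 + q = q + q**3)
K(R(1)) + 9*D(-10, -18) = (0 + 0**3) + 9*(-1) = (0 + 0) - 9 = 0 - 9 = -9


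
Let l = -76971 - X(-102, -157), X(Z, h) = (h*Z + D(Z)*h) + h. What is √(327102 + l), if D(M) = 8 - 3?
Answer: √235059 ≈ 484.83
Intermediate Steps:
D(M) = 5
X(Z, h) = 6*h + Z*h (X(Z, h) = (h*Z + 5*h) + h = (Z*h + 5*h) + h = (5*h + Z*h) + h = 6*h + Z*h)
l = -92043 (l = -76971 - (-157)*(6 - 102) = -76971 - (-157)*(-96) = -76971 - 1*15072 = -76971 - 15072 = -92043)
√(327102 + l) = √(327102 - 92043) = √235059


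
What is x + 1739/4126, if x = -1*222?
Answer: -914233/4126 ≈ -221.58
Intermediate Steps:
x = -222
x + 1739/4126 = -222 + 1739/4126 = -914233/4126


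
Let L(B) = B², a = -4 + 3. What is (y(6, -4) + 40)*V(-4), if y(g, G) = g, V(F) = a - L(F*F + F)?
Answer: -6670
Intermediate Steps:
a = -1
V(F) = -1 - (F + F²)² (V(F) = -1 - (F*F + F)² = -1 - (F² + F)² = -1 - (F + F²)²)
(y(6, -4) + 40)*V(-4) = (6 + 40)*(-1 - 1*(-4)²*(1 - 4)²) = 46*(-1 - 1*16*(-3)²) = 46*(-1 - 1*16*9) = 46*(-1 - 144) = 46*(-145) = -6670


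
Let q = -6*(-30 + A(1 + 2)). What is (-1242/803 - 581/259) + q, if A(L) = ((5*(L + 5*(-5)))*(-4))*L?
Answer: -230075743/29711 ≈ -7743.8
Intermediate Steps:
A(L) = L*(500 - 20*L) (A(L) = ((5*(L - 25))*(-4))*L = ((5*(-25 + L))*(-4))*L = ((-125 + 5*L)*(-4))*L = (500 - 20*L)*L = L*(500 - 20*L))
q = -7740 (q = -6*(-30 + 20*(1 + 2)*(25 - (1 + 2))) = -6*(-30 + 20*3*(25 - 1*3)) = -6*(-30 + 20*3*(25 - 3)) = -6*(-30 + 20*3*22) = -6*(-30 + 1320) = -6*1290 = -7740)
(-1242/803 - 581/259) + q = (-1242/803 - 581/259) - 7740 = (-1242*1/803 - 581*1/259) - 7740 = (-1242/803 - 83/37) - 7740 = -112603/29711 - 7740 = -230075743/29711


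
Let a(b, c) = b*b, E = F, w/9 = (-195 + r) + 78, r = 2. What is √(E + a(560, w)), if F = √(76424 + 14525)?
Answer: √(313600 + √90949) ≈ 560.27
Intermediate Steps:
F = √90949 ≈ 301.58
w = -1035 (w = 9*((-195 + 2) + 78) = 9*(-193 + 78) = 9*(-115) = -1035)
E = √90949 ≈ 301.58
a(b, c) = b²
√(E + a(560, w)) = √(√90949 + 560²) = √(√90949 + 313600) = √(313600 + √90949)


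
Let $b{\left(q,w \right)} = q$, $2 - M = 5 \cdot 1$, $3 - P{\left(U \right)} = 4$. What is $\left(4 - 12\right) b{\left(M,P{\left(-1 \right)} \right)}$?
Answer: $24$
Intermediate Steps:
$P{\left(U \right)} = -1$ ($P{\left(U \right)} = 3 - 4 = -1$)
$M = -3$ ($M = 2 - 5 \cdot 1 = 2 - 5 = -3$)
$\left(4 - 12\right) b{\left(M,P{\left(-1 \right)} \right)} = \left(4 - 12\right) \left(-3\right) = \left(-8\right) \left(-3\right) = 24$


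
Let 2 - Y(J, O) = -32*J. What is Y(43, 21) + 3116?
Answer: 4494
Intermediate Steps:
Y(J, O) = 2 + 32*J (Y(J, O) = 2 - (-32)*J = 2 + 32*J)
Y(43, 21) + 3116 = (2 + 32*43) + 3116 = (2 + 1376) + 3116 = 1378 + 3116 = 4494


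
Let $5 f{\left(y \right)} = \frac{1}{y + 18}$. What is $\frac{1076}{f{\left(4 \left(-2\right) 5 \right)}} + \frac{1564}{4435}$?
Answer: $- \frac{524925036}{4435} \approx -1.1836 \cdot 10^{5}$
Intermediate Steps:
$f{\left(y \right)} = \frac{1}{5 \left(18 + y\right)}$ ($f{\left(y \right)} = \frac{1}{5 \left(y + 18\right)} = \frac{1}{5 \left(18 + y\right)}$)
$\frac{1076}{f{\left(4 \left(-2\right) 5 \right)}} + \frac{1564}{4435} = \frac{1076}{\frac{1}{5} \frac{1}{18 + 4 \left(-2\right) 5}} + \frac{1564}{4435} = \frac{1076}{\frac{1}{5} \frac{1}{18 - 40}} + 1564 \cdot \frac{1}{4435} = \frac{1076}{\frac{1}{5} \frac{1}{18 - 40}} + \frac{1564}{4435} = \frac{1076}{\frac{1}{5} \frac{1}{-22}} + \frac{1564}{4435} = \frac{1076}{\frac{1}{5} \left(- \frac{1}{22}\right)} + \frac{1564}{4435} = \frac{1076}{- \frac{1}{110}} + \frac{1564}{4435} = 1076 \left(-110\right) + \frac{1564}{4435} = -118360 + \frac{1564}{4435} = - \frac{524925036}{4435}$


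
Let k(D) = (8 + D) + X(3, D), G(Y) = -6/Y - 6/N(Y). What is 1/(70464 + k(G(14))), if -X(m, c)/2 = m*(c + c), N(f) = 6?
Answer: 7/493414 ≈ 1.4187e-5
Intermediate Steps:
X(m, c) = -4*c*m (X(m, c) = -2*m*(c + c) = -2*m*2*c = -4*c*m)
G(Y) = -1 - 6/Y (G(Y) = -6/Y - 6/6 = -6/Y - 6*⅙ = -6/Y - 1 = -1 - 6/Y)
k(D) = 8 - 11*D (k(D) = (8 + D) - 4*D*3 = (8 + D) - 12*D = 8 - 11*D)
1/(70464 + k(G(14))) = 1/(70464 + (8 - 11*(-6 - 1*14)/14)) = 1/(70464 + (8 - 11*(-6 - 14)/14)) = 1/(70464 + (8 - 11*(-20)/14)) = 1/(70464 + (8 - 11*(-10/7))) = 1/(70464 + (8 + 110/7)) = 1/(70464 + 166/7) = 1/(493414/7) = 7/493414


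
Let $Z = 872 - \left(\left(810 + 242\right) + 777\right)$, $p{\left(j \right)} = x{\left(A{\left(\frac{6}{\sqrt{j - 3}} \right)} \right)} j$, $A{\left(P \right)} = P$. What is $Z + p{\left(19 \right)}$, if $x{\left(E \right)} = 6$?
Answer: $-843$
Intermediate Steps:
$p{\left(j \right)} = 6 j$
$Z = -957$ ($Z = 872 - \left(1052 + 777\right) = 872 - 1829 = -957$)
$Z + p{\left(19 \right)} = -957 + 6 \cdot 19 = -957 + 114 = -843$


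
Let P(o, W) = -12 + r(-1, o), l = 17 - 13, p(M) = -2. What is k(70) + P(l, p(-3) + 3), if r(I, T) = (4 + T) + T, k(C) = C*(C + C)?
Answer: 9800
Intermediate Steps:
k(C) = 2*C² (k(C) = C*(2*C) = 2*C²)
r(I, T) = 4 + 2*T
l = 4
P(o, W) = -8 + 2*o (P(o, W) = -12 + (4 + 2*o) = -8 + 2*o)
k(70) + P(l, p(-3) + 3) = 2*70² + (-8 + 2*4) = 2*4900 + (-8 + 8) = 9800 + 0 = 9800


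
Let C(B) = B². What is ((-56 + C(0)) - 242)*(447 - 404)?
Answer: -12814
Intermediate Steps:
((-56 + C(0)) - 242)*(447 - 404) = ((-56 + 0²) - 242)*(447 - 404) = ((-56 + 0) - 242)*43 = (-56 - 242)*43 = -298*43 = -12814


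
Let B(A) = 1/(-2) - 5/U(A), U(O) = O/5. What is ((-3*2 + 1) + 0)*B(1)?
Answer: 255/2 ≈ 127.50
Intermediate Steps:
U(O) = O/5 (U(O) = O*(⅕) = O/5)
B(A) = -½ - 25/A (B(A) = 1/(-2) - 5*5/A = 1*(-½) - 25/A = -½ - 25/A)
((-3*2 + 1) + 0)*B(1) = ((-3*2 + 1) + 0)*((½)*(-50 - 1*1)/1) = ((-6 + 1) + 0)*((½)*1*(-50 - 1)) = (-5 + 0)*((½)*1*(-51)) = -5*(-51/2) = 255/2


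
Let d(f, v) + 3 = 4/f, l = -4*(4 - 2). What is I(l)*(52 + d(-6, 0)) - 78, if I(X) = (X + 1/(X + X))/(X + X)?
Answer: -13733/256 ≈ -53.645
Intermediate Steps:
l = -8 (l = -4*2 = -8)
I(X) = (X + 1/(2*X))/(2*X) (I(X) = (X + 1/(2*X))/((2*X)) = (X + 1/(2*X))*(1/(2*X)) = (X + 1/(2*X))/(2*X))
d(f, v) = -3 + 4/f
I(l)*(52 + d(-6, 0)) - 78 = (½ + (¼)/(-8)²)*(52 + (-3 + 4/(-6))) - 78 = (½ + (¼)*(1/64))*(52 + (-3 + 4*(-⅙))) - 78 = (½ + 1/256)*(52 + (-3 - ⅔)) - 78 = 129*(52 - 11/3)/256 - 78 = (129/256)*(145/3) - 78 = 6235/256 - 78 = -13733/256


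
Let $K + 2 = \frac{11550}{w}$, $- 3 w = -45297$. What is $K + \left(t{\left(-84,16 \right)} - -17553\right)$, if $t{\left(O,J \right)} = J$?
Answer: $\frac{12631223}{719} \approx 17568.0$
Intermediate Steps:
$w = 15099$ ($w = \left(- \frac{1}{3}\right) \left(-45297\right) = 15099$)
$K = - \frac{888}{719}$ ($K = -2 + \frac{11550}{15099} = -2 + 11550 \cdot \frac{1}{15099} = -2 + \frac{550}{719} = - \frac{888}{719} \approx -1.235$)
$K + \left(t{\left(-84,16 \right)} - -17553\right) = - \frac{888}{719} + \left(16 - -17553\right) = - \frac{888}{719} + \left(16 + 17553\right) = - \frac{888}{719} + 17569 = \frac{12631223}{719}$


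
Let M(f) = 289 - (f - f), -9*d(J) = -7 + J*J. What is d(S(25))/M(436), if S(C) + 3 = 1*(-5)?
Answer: -19/867 ≈ -0.021915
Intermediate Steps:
S(C) = -8 (S(C) = -3 + 1*(-5) = -3 - 5 = -8)
d(J) = 7/9 - J²/9 (d(J) = -(-7 + J*J)/9 = -(-7 + J²)/9 = 7/9 - J²/9)
M(f) = 289 (M(f) = 289 - 1*0 = 289 + 0 = 289)
d(S(25))/M(436) = (7/9 - ⅑*(-8)²)/289 = (7/9 - ⅑*64)*(1/289) = (7/9 - 64/9)*(1/289) = -19/3*1/289 = -19/867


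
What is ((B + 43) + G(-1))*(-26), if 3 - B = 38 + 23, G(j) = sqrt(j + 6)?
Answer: 390 - 26*sqrt(5) ≈ 331.86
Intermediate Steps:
G(j) = sqrt(6 + j)
B = -58 (B = 3 - (38 + 23) = 3 - 1*61 = 3 - 61 = -58)
((B + 43) + G(-1))*(-26) = ((-58 + 43) + sqrt(6 - 1))*(-26) = (-15 + sqrt(5))*(-26) = 390 - 26*sqrt(5)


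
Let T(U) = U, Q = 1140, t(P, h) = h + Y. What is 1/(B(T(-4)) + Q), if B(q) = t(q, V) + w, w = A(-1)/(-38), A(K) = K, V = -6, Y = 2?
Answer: 38/43169 ≈ 0.00088026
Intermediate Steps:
t(P, h) = 2 + h (t(P, h) = h + 2 = 2 + h)
w = 1/38 (w = -1/(-38) = -1*(-1/38) = 1/38 ≈ 0.026316)
B(q) = -151/38 (B(q) = (2 - 6) + 1/38 = -4 + 1/38 = -151/38)
1/(B(T(-4)) + Q) = 1/(-151/38 + 1140) = 1/(43169/38) = 38/43169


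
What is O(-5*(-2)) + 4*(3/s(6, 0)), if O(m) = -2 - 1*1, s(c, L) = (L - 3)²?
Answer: -5/3 ≈ -1.6667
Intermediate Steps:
s(c, L) = (-3 + L)²
O(m) = -3 (O(m) = -2 - 1 = -3)
O(-5*(-2)) + 4*(3/s(6, 0)) = -3 + 4*(3/((-3 + 0)²)) = -3 + 4*(3/((-3)²)) = -3 + 4*(3/9) = -3 + 4*(3*(⅑)) = -3 + 4*(⅓) = -3 + 4/3 = -5/3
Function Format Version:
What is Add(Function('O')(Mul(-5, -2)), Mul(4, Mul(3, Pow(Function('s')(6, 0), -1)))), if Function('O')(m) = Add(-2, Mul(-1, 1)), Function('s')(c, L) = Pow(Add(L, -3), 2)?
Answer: Rational(-5, 3) ≈ -1.6667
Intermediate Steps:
Function('s')(c, L) = Pow(Add(-3, L), 2)
Function('O')(m) = -3 (Function('O')(m) = Add(-2, -1) = -3)
Add(Function('O')(Mul(-5, -2)), Mul(4, Mul(3, Pow(Function('s')(6, 0), -1)))) = Add(-3, Mul(4, Mul(3, Pow(Pow(Add(-3, 0), 2), -1)))) = Add(-3, Mul(4, Mul(3, Pow(Pow(-3, 2), -1)))) = Add(-3, Mul(4, Mul(3, Pow(9, -1)))) = Add(-3, Mul(4, Mul(3, Rational(1, 9)))) = Add(-3, Mul(4, Rational(1, 3))) = Add(-3, Rational(4, 3)) = Rational(-5, 3)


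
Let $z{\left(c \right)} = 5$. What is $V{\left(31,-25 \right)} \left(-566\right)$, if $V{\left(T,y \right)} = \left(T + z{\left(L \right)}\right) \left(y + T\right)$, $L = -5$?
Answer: $-122256$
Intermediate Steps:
$V{\left(T,y \right)} = \left(5 + T\right) \left(T + y\right)$ ($V{\left(T,y \right)} = \left(T + 5\right) \left(y + T\right) = \left(5 + T\right) \left(T + y\right)$)
$V{\left(31,-25 \right)} \left(-566\right) = \left(31^{2} + 5 \cdot 31 + 5 \left(-25\right) + 31 \left(-25\right)\right) \left(-566\right) = \left(961 + 155 - 125 - 775\right) \left(-566\right) = 216 \left(-566\right) = -122256$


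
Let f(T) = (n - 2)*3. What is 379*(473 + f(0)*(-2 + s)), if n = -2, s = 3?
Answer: 174719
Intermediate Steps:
f(T) = -12 (f(T) = (-2 - 2)*3 = -4*3 = -12)
379*(473 + f(0)*(-2 + s)) = 379*(473 - 12*(-2 + 3)) = 379*(473 - 12*1) = 379*(473 - 12) = 379*461 = 174719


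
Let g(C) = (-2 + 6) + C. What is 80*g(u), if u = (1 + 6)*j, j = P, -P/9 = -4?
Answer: 20480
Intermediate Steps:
P = 36 (P = -9*(-4) = 36)
j = 36
u = 252 (u = (1 + 6)*36 = 7*36 = 252)
g(C) = 4 + C
80*g(u) = 80*(4 + 252) = 80*256 = 20480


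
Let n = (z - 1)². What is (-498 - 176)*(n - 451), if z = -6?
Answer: 270948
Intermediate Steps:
n = 49 (n = (-6 - 1)² = (-7)² = 49)
(-498 - 176)*(n - 451) = (-498 - 176)*(49 - 451) = -674*(-402) = 270948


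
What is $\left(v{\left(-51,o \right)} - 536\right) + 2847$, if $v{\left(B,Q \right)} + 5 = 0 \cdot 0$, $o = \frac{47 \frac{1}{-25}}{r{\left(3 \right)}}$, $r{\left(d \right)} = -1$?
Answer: $2306$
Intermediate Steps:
$o = \frac{47}{25}$ ($o = \frac{47 \frac{1}{-25}}{-1} = 47 \left(- \frac{1}{25}\right) \left(-1\right) = \left(- \frac{47}{25}\right) \left(-1\right) = \frac{47}{25} \approx 1.88$)
$v{\left(B,Q \right)} = -5$ ($v{\left(B,Q \right)} = -5 + 0 \cdot 0 = -5 + 0 = -5$)
$\left(v{\left(-51,o \right)} - 536\right) + 2847 = \left(-5 - 536\right) + 2847 = -541 + 2847 = 2306$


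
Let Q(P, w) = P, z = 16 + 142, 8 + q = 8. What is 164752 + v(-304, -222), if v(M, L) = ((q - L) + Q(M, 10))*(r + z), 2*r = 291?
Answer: 139865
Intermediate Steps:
q = 0 (q = -8 + 8 = 0)
z = 158
r = 291/2 (r = (½)*291 = 291/2 ≈ 145.50)
v(M, L) = -607*L/2 + 607*M/2 (v(M, L) = ((0 - L) + M)*(291/2 + 158) = (-L + M)*(607/2) = (M - L)*(607/2) = -607*L/2 + 607*M/2)
164752 + v(-304, -222) = 164752 + (-607/2*(-222) + (607/2)*(-304)) = 164752 + (67377 - 92264) = 164752 - 24887 = 139865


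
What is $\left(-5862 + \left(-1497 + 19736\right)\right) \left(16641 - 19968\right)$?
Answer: $-41178279$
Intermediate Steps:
$\left(-5862 + \left(-1497 + 19736\right)\right) \left(16641 - 19968\right) = \left(-5862 + 18239\right) \left(-3327\right) = 12377 \left(-3327\right) = -41178279$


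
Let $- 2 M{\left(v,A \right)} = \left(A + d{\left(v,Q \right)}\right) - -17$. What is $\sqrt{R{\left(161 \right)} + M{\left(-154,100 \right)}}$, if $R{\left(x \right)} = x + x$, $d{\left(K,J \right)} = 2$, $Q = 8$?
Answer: $\frac{5 \sqrt{42}}{2} \approx 16.202$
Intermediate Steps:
$R{\left(x \right)} = 2 x$
$M{\left(v,A \right)} = - \frac{19}{2} - \frac{A}{2}$ ($M{\left(v,A \right)} = - \frac{\left(A + 2\right) - -17}{2} = - \frac{\left(2 + A\right) + 17}{2} = - \frac{19 + A}{2} = - \frac{19}{2} - \frac{A}{2}$)
$\sqrt{R{\left(161 \right)} + M{\left(-154,100 \right)}} = \sqrt{2 \cdot 161 - \frac{119}{2}} = \sqrt{322 - \frac{119}{2}} = \sqrt{\frac{525}{2}} = \frac{5 \sqrt{42}}{2}$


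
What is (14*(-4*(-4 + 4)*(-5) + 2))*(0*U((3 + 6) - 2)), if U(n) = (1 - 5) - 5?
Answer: 0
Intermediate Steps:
U(n) = -9 (U(n) = -4 - 5 = -9)
(14*(-4*(-4 + 4)*(-5) + 2))*(0*U((3 + 6) - 2)) = (14*(-4*(-4 + 4)*(-5) + 2))*(0*(-9)) = (14*(-0*(-5) + 2))*0 = (14*(-4*0 + 2))*0 = (14*(0 + 2))*0 = (14*2)*0 = 28*0 = 0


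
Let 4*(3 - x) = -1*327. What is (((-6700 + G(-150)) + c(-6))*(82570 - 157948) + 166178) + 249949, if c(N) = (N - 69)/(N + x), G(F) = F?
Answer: 3617790509/7 ≈ 5.1683e+8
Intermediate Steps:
x = 339/4 (x = 3 - (-1)*327/4 = 3 - ¼*(-327) = 3 + 327/4 = 339/4 ≈ 84.750)
c(N) = (-69 + N)/(339/4 + N) (c(N) = (N - 69)/(N + 339/4) = (-69 + N)/(339/4 + N))
(((-6700 + G(-150)) + c(-6))*(82570 - 157948) + 166178) + 249949 = (((-6700 - 150) + 4*(-69 - 6)/(339 + 4*(-6)))*(82570 - 157948) + 166178) + 249949 = ((-6850 + 4*(-75)/(339 - 24))*(-75378) + 166178) + 249949 = ((-6850 + 4*(-75)/315)*(-75378) + 166178) + 249949 = ((-6850 + 4*(1/315)*(-75))*(-75378) + 166178) + 249949 = ((-6850 - 20/21)*(-75378) + 166178) + 249949 = (-143870/21*(-75378) + 166178) + 249949 = (3614877620/7 + 166178) + 249949 = 3616040866/7 + 249949 = 3617790509/7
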